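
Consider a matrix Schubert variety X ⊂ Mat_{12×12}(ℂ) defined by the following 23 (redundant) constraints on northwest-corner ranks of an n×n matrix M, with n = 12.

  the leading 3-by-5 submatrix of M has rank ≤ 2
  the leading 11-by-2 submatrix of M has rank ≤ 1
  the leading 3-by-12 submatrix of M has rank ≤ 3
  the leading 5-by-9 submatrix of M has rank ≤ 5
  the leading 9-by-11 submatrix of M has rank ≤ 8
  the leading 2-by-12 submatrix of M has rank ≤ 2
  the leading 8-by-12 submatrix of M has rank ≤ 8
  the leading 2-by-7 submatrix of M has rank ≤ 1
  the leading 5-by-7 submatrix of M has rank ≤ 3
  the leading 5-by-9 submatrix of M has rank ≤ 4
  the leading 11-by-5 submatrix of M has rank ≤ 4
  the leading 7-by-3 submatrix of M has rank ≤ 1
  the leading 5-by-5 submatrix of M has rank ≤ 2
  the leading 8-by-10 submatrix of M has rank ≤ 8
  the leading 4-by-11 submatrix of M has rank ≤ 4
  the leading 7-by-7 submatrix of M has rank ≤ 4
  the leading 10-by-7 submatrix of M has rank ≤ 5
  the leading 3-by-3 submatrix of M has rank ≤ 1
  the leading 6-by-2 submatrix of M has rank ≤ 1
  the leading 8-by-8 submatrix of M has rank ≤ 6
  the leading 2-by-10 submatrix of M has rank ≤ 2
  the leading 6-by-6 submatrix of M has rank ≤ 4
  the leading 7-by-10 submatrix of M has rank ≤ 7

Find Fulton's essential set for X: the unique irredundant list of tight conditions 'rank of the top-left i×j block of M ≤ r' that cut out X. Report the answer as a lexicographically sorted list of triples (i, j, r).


The tightest implied rank at each (i,j), from the 23 conditions:

  row 1: 1 1 1 1 1 1 1 1 1 1 1 1
  row 2: 1 1 1 1 1 1 1 2 2 2 2 2
  row 3: 1 1 1 2 2 2 2 3 3 3 3 3
  row 4: 1 1 1 2 2 3 3 4 4 4 4 4
  row 5: 1 1 1 2 2 3 3 4 4 5 5 5
  row 6: 1 1 1 2 3 4 4 5 5 6 6 6
  row 7: 1 1 1 2 3 4 4 5 6 7 7 7
  row 8: 1 1 2 3 4 5 5 6 7 8 8 8
  row 9: 1 1 2 3 4 5 5 6 7 8 8 9
  row 10: 1 1 2 3 4 5 5 6 7 8 9 10
  row 11: 1 1 2 3 4 5 6 7 8 9 10 11
  row 12: 1 2 3 4 5 6 7 8 9 10 11 12

reading off 1-entries of Δ²R: w = (1, 8, 4, 6, 10, 5, 9, 3, 12, 11, 7, 2).

D(w) has 28 cells with 9 SE-corners; essential set:

[(2, 7, 1), (5, 5, 2), (5, 7, 3), (5, 9, 4), (7, 3, 1), (7, 7, 4), (9, 11, 8), (10, 7, 5), (11, 2, 1)]


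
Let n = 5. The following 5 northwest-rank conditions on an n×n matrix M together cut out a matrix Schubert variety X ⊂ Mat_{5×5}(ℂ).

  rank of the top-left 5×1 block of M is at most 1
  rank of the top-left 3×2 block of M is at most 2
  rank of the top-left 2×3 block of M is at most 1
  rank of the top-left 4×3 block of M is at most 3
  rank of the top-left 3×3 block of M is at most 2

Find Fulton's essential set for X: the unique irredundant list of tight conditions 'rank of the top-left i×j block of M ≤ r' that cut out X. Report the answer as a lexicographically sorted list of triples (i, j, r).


Recovering R(i,j) via the rank-extension bound from the 5 conditions:

  i=1: 1, 1, 1, 1, 1
  i=2: 1, 1, 1, 2, 2
  i=3: 1, 2, 2, 3, 3
  i=4: 1, 2, 3, 4, 4
  i=5: 1, 2, 3, 4, 5

the unique w with this rank table is (1, 4, 2, 3, 5).

Fulton essential set (1 of the 2 Rothe cells):

[(2, 3, 1)]


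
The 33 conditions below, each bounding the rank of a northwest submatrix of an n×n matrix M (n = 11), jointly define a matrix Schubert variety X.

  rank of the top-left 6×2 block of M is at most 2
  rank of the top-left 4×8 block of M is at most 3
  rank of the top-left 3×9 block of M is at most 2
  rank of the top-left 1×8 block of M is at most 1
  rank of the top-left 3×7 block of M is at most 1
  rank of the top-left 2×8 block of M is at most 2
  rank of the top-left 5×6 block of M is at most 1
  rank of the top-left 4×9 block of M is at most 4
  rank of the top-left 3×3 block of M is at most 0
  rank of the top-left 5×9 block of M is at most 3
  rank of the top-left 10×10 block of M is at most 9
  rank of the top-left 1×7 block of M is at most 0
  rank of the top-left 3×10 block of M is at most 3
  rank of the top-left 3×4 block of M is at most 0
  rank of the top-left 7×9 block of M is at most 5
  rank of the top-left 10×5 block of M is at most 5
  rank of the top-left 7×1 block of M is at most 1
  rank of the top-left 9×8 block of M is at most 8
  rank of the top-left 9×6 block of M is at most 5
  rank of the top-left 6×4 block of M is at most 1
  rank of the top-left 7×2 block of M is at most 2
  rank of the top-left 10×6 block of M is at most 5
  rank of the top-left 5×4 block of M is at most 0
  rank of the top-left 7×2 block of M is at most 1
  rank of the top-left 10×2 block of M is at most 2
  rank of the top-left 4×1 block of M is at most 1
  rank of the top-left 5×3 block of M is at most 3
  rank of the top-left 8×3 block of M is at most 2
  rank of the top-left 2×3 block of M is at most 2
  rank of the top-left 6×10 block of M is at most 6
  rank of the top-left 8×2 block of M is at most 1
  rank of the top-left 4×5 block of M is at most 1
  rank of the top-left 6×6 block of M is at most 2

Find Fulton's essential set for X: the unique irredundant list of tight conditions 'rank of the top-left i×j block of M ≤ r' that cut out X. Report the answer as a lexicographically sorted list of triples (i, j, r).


Propagating the 33 rank bounds to every northwest block:

  R[1]: 0 0 0 0 0 0 0 1 1 1 1
  R[2]: 0 0 0 0 1 1 1 2 2 2 2
  R[3]: 0 0 0 0 1 1 1 2 2 3 3
  R[4]: 0 0 0 0 1 1 2 3 3 4 4
  R[5]: 0 0 0 0 1 1 2 3 3 4 5
  R[6]: 1 1 1 1 2 2 3 4 4 5 6
  R[7]: 1 1 2 2 3 3 4 5 5 6 7
  R[8]: 1 1 2 3 4 4 5 6 6 7 8
  R[9]: 1 2 3 4 5 5 6 7 7 8 9
  R[10]: 1 2 3 4 5 5 6 7 8 9 10
  R[11]: 1 2 3 4 5 6 7 8 9 10 11

so w = (8, 5, 10, 7, 11, 1, 3, 4, 2, 9, 6).

Fulton essential set (8 of the 32 Rothe cells):

[(1, 7, 0), (3, 7, 1), (3, 9, 2), (5, 4, 0), (5, 6, 1), (5, 9, 3), (8, 2, 1), (10, 6, 5)]


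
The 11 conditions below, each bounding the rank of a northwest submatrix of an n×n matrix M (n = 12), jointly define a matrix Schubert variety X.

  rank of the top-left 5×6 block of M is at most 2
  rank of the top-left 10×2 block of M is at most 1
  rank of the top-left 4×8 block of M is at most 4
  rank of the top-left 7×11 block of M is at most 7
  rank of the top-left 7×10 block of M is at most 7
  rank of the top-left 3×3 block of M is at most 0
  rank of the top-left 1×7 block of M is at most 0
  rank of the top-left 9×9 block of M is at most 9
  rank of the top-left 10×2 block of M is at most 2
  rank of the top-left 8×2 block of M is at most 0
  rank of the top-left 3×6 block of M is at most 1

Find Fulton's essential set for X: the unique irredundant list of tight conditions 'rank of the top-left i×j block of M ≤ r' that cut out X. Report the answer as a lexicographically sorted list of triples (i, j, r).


Propagating the 11 rank bounds to every northwest block:

  0, 0, 0, 0, 0, 0, 0, 1, 1, 1, 1, 1
  0, 0, 0, 1, 1, 1, 1, 2, 2, 2, 2, 2
  0, 0, 0, 1, 1, 1, 2, 3, 3, 3, 3, 3
  0, 0, 1, 2, 2, 2, 3, 4, 4, 4, 4, 4
  0, 0, 1, 2, 2, 2, 3, 4, 5, 5, 5, 5
  0, 0, 1, 2, 3, 3, 4, 5, 6, 6, 6, 6
  0, 0, 1, 2, 3, 4, 5, 6, 7, 7, 7, 7
  0, 0, 1, 2, 3, 4, 5, 6, 7, 8, 8, 8
  1, 1, 2, 3, 4, 5, 6, 7, 8, 9, 9, 9
  1, 1, 2, 3, 4, 5, 6, 7, 8, 9, 10, 10
  1, 2, 3, 4, 5, 6, 7, 8, 9, 10, 11, 11
  1, 2, 3, 4, 5, 6, 7, 8, 9, 10, 11, 12

reading off 1-entries of Δ²R: w = (8, 4, 7, 3, 9, 5, 6, 10, 1, 11, 2, 12).

Fulton essential set (6 of the 28 Rothe cells):

[(1, 7, 0), (3, 3, 0), (3, 6, 1), (5, 6, 2), (8, 2, 0), (10, 2, 1)]


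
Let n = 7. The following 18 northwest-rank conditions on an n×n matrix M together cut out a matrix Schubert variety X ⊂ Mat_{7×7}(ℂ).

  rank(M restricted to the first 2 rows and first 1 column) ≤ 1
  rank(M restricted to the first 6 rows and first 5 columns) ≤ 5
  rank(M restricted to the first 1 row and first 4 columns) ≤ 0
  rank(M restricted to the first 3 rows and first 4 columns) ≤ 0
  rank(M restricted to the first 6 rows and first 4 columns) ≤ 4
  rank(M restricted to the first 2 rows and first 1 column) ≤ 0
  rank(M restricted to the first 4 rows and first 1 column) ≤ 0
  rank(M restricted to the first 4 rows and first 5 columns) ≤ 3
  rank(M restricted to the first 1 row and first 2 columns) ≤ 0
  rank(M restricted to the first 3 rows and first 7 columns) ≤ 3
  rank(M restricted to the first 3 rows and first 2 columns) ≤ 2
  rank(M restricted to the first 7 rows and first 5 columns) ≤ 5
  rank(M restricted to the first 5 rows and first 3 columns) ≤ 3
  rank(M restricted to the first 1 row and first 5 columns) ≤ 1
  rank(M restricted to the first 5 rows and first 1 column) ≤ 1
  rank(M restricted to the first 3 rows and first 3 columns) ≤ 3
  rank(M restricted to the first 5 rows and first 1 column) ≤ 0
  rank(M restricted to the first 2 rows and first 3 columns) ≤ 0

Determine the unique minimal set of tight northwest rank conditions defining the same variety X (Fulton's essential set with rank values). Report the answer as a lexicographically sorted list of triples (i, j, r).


Rank table r_w(7×7) implied by the 18 constraints:

  i=1: 0 | 0 | 0 | 0 | 1 | 1 | 1
  i=2: 0 | 0 | 0 | 0 | 1 | 2 | 2
  i=3: 0 | 0 | 0 | 0 | 1 | 2 | 3
  i=4: 0 | 1 | 1 | 1 | 2 | 3 | 4
  i=5: 0 | 1 | 2 | 2 | 3 | 4 | 5
  i=6: 1 | 2 | 3 | 3 | 4 | 5 | 6
  i=7: 1 | 2 | 3 | 4 | 5 | 6 | 7

reading off 1-entries of Δ²R: w = (5, 6, 7, 2, 3, 1, 4).

2 SE-corners of the 14-cell Rothe diagram give Ess(w):

[(3, 4, 0), (5, 1, 0)]


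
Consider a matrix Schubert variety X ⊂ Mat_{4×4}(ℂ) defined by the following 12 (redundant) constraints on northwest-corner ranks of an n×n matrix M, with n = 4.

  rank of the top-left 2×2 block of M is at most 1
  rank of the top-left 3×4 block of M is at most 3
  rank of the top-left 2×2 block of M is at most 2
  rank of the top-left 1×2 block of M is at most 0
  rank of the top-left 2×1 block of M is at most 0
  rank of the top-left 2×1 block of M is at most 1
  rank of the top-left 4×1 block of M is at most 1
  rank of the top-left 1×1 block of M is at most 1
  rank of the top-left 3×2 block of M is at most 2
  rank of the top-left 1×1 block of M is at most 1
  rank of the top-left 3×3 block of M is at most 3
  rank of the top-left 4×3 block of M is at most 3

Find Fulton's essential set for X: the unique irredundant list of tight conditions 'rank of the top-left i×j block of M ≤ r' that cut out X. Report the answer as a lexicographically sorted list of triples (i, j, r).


The tightest implied rank at each (i,j), from the 12 conditions:

  i=1: 0 | 0 | 1 | 1
  i=2: 0 | 1 | 2 | 2
  i=3: 1 | 2 | 3 | 3
  i=4: 1 | 2 | 3 | 4

second differences of R give the permutation w = (3, 2, 1, 4).

|D(w)|=3, |Ess(w)|=2:

[(1, 2, 0), (2, 1, 0)]


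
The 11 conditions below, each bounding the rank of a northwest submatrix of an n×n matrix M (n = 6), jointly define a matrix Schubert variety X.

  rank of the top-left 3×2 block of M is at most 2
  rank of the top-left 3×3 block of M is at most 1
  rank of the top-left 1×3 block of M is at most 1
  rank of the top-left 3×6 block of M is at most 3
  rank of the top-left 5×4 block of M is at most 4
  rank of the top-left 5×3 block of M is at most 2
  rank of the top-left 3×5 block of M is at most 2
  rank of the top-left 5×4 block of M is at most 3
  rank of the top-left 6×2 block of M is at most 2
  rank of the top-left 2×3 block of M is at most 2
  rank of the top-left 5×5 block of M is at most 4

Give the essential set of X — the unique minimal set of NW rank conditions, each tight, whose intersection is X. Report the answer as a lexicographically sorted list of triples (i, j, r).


Reconstructing r_w from the 11 given conditions:

  row 1: 1, 1, 1, 1, 1, 1
  row 2: 1, 1, 1, 2, 2, 2
  row 3: 1, 1, 1, 2, 2, 3
  row 4: 1, 2, 2, 3, 3, 4
  row 5: 1, 2, 2, 3, 4, 5
  row 6: 1, 2, 3, 4, 5, 6

giving w = (1, 4, 6, 2, 5, 3) via Δ²R.

D(w) has 6 cells with 3 SE-corners; essential set:

[(3, 3, 1), (3, 5, 2), (5, 3, 2)]


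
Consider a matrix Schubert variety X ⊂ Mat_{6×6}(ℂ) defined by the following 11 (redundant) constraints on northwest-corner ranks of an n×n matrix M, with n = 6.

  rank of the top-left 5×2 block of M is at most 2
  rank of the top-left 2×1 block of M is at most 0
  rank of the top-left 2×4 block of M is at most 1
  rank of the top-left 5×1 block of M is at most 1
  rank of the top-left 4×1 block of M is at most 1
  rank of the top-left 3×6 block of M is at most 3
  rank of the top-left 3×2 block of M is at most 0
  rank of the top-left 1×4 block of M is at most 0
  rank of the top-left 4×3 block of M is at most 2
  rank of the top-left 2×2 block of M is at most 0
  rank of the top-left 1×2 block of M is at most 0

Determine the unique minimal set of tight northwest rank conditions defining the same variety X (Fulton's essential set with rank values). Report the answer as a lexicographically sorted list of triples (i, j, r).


Computing R[i][j] = min implied NW-rank bound (n=6, 11 conditions):

  i=1: 0  0  0  0  1  1
  i=2: 0  0  1  1  2  2
  i=3: 0  0  1  2  3  3
  i=4: 1  1  2  3  4  4
  i=5: 1  2  3  4  5  5
  i=6: 1  2  3  4  5  6

hence w(1..6) = (5, 3, 4, 1, 2, 6).

2 SE-corners of the 8-cell Rothe diagram give Ess(w):

[(1, 4, 0), (3, 2, 0)]


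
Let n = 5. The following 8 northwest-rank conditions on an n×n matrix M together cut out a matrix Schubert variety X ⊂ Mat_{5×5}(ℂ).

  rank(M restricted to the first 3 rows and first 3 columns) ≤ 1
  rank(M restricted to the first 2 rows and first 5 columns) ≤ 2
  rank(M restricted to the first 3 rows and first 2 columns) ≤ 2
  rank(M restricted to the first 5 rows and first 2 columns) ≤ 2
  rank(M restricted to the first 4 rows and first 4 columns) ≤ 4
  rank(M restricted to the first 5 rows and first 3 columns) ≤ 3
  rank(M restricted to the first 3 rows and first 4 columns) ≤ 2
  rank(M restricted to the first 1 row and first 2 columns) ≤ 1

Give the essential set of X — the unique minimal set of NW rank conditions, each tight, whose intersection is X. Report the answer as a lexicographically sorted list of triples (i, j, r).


Rank table r_w(5×5) implied by the 8 constraints:

  row 1: 1  1  1  1  1
  row 2: 1  1  1  2  2
  row 3: 1  1  1  2  3
  row 4: 1  2  2  3  4
  row 5: 1  2  3  4  5

giving w = (1, 4, 5, 2, 3) via Δ²R.

1 SE-corner of the 4-cell Rothe diagram gives Ess(w):

[(3, 3, 1)]


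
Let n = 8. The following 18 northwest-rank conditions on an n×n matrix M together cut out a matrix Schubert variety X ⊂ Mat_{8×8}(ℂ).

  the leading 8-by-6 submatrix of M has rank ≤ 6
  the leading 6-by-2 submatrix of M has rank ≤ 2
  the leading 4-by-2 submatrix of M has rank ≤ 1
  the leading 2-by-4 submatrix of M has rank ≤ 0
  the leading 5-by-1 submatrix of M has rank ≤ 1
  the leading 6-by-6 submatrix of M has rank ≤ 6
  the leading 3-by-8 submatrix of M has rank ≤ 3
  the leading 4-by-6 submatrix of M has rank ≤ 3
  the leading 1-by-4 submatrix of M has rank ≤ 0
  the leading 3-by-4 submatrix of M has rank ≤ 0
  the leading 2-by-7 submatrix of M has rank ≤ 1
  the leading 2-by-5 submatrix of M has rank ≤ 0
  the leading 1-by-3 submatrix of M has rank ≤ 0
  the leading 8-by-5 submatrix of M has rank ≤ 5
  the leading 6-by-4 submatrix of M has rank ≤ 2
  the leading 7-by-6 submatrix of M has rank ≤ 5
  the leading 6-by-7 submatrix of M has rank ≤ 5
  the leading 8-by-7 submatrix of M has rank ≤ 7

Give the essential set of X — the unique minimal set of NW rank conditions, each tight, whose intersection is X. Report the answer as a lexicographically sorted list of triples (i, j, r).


Reconstructing r_w from the 18 given conditions:

  0, 0, 0, 0, 0, 1, 1, 1
  0, 0, 0, 0, 0, 1, 1, 2
  0, 0, 0, 0, 1, 2, 2, 3
  1, 1, 1, 1, 2, 3, 3, 4
  1, 2, 2, 2, 3, 4, 4, 5
  1, 2, 2, 2, 3, 4, 5, 6
  1, 2, 3, 3, 4, 5, 6, 7
  1, 2, 3, 4, 5, 6, 7, 8

reading off 1-entries of Δ²R: w = (6, 8, 5, 1, 2, 7, 3, 4).

|D(w)|=17, |Ess(w)|=4:

[(2, 5, 0), (2, 7, 1), (3, 4, 0), (6, 4, 2)]


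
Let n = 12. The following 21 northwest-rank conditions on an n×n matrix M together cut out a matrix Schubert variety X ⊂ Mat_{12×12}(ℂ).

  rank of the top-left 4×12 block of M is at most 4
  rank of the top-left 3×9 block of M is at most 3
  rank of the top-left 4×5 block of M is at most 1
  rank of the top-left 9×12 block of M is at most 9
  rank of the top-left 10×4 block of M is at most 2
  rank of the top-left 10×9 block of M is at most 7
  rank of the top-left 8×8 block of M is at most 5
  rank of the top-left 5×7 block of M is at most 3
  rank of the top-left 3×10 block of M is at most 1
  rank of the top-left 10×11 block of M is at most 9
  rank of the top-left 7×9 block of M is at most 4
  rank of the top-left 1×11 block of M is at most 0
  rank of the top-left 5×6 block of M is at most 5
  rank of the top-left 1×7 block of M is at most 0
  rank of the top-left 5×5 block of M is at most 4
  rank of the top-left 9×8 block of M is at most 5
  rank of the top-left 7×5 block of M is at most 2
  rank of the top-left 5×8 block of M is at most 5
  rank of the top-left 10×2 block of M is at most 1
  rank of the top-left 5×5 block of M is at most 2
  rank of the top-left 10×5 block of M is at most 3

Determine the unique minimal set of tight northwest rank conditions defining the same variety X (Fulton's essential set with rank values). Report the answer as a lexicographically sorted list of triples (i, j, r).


Computing R[i][j] = min implied NW-rank bound (n=12, 21 conditions):

  i=1: 0  0  0  0  0  0  0  0  0  0  0  1
  i=2: 1  1  1  1  1  1  1  1  1  1  1  2
  i=3: 1  1  1  1  1  1  1  1  1  1  2  3
  i=4: 1  1  1  1  1  2  2  2  2  2  3  4
  i=5: 1  1  2  2  2  3  3  3  3  3  4  5
  i=6: 1  1  2  2  2  3  4  4  4  4  5  6
  i=7: 1  1  2  2  2  3  4  4  4  5  6  7
  i=8: 1  1  2  2  3  4  5  5  5  6  7  8
  i=9: 1  1  2  2  3  4  5  5  6  7  8  9
  i=10: 1  1  2  2  3  4  5  6  7  8  9  10
  i=11: 1  2  3  3  4  5  6  7  8  9  10  11
  i=12: 1  2  3  4  5  6  7  8  9  10  11  12

second differences of R give the permutation w = (12, 1, 11, 6, 3, 7, 10, 5, 9, 8, 2, 4).

ℓ(w)=40; the 8 essential cells (i,j,r):

[(1, 11, 0), (3, 10, 1), (4, 5, 1), (7, 5, 2), (7, 9, 4), (9, 8, 5), (10, 2, 1), (10, 4, 2)]


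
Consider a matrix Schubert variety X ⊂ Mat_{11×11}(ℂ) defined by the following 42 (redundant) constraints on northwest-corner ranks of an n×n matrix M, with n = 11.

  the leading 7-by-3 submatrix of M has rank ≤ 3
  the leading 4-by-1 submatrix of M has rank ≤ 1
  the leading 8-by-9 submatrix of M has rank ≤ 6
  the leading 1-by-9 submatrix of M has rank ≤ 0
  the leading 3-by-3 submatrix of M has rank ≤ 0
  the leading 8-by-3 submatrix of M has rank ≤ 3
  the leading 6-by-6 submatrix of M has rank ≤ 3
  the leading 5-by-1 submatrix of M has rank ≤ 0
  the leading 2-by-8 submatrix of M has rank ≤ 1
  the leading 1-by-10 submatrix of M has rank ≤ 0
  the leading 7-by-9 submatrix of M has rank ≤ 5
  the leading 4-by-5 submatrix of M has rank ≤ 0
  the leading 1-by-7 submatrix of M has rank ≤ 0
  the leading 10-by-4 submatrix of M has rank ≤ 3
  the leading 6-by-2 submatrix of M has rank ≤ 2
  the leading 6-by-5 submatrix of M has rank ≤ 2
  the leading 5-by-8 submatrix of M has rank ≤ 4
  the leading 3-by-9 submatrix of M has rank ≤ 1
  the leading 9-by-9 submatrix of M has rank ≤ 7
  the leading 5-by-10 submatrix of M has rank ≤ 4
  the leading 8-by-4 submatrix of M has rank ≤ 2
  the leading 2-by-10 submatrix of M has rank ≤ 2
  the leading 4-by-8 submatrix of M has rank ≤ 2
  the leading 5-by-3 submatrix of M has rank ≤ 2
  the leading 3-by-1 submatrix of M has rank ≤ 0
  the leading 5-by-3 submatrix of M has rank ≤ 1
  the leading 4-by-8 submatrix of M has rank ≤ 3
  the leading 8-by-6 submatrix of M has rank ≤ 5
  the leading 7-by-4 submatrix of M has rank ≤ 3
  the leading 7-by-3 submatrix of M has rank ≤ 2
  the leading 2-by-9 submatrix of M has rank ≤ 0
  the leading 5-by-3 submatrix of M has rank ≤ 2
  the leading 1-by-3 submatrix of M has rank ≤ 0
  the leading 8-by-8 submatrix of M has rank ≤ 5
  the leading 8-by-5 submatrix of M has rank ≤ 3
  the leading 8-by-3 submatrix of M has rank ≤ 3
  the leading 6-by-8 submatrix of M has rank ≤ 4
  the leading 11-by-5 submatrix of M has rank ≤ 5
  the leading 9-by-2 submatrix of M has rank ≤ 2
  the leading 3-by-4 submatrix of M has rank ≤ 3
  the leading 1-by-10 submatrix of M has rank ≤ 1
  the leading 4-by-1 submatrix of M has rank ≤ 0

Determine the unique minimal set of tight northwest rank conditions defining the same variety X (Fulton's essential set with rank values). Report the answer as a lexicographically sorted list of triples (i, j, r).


Rank table r_w(11×11) implied by the 42 constraints:

  row 1: 0  0  0  0  0  0  0  0  0  0  1
  row 2: 0  0  0  0  0  0  0  0  0  1  2
  row 3: 0  0  0  0  0  1  1  1  1  2  3
  row 4: 0  0  0  0  0  1  2  2  2  3  4
  row 5: 0  1  1  1  1  2  3  3  3  4  5
  row 6: 1  2  2  2  2  3  4  4  4  5  6
  row 7: 1  2  2  2  3  4  5  5  5  6  7
  row 8: 1  2  2  2  3  4  5  5  6  7  8
  row 9: 1  2  3  3  4  5  6  6  7  8  9
  row 10: 1  2  3  3  4  5  6  7  8  9  10
  row 11: 1  2  3  4  5  6  7  8  9  10  11

giving w = (11, 10, 6, 7, 2, 1, 5, 9, 3, 8, 4) via Δ²R.

D(w) has 36 cells with 7 SE-corners; essential set:

[(1, 10, 0), (2, 9, 0), (4, 5, 0), (5, 1, 0), (8, 4, 2), (8, 8, 5), (10, 4, 3)]


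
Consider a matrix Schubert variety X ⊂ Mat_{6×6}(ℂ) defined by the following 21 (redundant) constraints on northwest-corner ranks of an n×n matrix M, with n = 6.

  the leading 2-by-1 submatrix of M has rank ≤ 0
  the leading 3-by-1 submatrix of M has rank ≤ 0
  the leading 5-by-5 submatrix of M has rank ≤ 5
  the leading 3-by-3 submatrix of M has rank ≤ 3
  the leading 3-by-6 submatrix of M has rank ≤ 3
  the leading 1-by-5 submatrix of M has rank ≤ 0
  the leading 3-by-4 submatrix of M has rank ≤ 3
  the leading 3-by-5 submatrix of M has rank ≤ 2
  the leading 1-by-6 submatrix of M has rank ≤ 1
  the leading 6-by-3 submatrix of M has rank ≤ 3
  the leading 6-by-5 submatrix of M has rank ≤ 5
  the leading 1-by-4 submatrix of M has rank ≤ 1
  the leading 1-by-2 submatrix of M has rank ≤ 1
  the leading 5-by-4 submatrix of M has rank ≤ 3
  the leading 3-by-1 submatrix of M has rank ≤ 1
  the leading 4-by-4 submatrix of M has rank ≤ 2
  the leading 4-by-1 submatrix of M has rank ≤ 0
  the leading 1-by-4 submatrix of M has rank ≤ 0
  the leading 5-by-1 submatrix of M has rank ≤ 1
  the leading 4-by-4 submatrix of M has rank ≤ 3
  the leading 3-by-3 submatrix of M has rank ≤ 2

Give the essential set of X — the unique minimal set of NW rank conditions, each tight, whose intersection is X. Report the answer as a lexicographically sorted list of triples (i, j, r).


Recovering R(i,j) via the rank-extension bound from the 21 conditions:

  i=1: 0 | 0 | 0 | 0 | 0 | 1
  i=2: 0 | 1 | 1 | 1 | 1 | 2
  i=3: 0 | 1 | 2 | 2 | 2 | 3
  i=4: 0 | 1 | 2 | 2 | 3 | 4
  i=5: 1 | 2 | 3 | 3 | 4 | 5
  i=6: 1 | 2 | 3 | 4 | 5 | 6

second differences of R give the permutation w = (6, 2, 3, 5, 1, 4).

Fulton essential set (3 of the 9 Rothe cells):

[(1, 5, 0), (4, 1, 0), (4, 4, 2)]


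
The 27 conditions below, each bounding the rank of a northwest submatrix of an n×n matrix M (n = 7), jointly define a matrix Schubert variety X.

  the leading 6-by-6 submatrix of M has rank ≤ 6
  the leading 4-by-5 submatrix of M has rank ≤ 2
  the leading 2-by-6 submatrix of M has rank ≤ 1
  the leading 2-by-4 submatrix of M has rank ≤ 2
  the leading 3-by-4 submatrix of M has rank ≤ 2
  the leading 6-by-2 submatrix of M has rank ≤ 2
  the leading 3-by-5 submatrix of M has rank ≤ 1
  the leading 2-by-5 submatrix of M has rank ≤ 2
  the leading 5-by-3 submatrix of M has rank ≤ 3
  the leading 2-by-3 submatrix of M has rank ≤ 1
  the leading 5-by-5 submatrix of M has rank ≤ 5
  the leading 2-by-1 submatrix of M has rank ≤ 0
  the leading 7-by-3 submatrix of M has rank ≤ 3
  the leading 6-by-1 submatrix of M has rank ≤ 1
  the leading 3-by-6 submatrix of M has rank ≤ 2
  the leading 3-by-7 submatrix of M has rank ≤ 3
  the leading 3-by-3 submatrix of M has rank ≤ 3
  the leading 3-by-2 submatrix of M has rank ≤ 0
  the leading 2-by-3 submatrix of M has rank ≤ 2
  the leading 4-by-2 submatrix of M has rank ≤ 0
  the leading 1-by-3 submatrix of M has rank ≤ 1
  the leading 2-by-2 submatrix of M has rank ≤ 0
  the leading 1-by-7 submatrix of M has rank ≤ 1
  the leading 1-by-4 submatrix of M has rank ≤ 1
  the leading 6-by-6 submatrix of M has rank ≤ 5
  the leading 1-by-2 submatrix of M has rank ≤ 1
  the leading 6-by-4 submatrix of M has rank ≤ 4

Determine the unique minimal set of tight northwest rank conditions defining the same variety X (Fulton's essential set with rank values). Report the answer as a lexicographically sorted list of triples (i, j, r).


Reconstructing r_w from the 27 given conditions:

  row 1: 0, 0, 1, 1, 1, 1, 1
  row 2: 0, 0, 1, 1, 1, 1, 2
  row 3: 0, 0, 1, 1, 1, 2, 3
  row 4: 0, 0, 1, 2, 2, 3, 4
  row 5: 1, 1, 2, 3, 3, 4, 5
  row 6: 1, 2, 3, 4, 4, 5, 6
  row 7: 1, 2, 3, 4, 5, 6, 7

second differences of R give the permutation w = (3, 7, 6, 4, 1, 2, 5).

Rothe diagram D(w) (13 cells), 3 SE-corners (essential conditions):

[(2, 6, 1), (3, 5, 1), (4, 2, 0)]


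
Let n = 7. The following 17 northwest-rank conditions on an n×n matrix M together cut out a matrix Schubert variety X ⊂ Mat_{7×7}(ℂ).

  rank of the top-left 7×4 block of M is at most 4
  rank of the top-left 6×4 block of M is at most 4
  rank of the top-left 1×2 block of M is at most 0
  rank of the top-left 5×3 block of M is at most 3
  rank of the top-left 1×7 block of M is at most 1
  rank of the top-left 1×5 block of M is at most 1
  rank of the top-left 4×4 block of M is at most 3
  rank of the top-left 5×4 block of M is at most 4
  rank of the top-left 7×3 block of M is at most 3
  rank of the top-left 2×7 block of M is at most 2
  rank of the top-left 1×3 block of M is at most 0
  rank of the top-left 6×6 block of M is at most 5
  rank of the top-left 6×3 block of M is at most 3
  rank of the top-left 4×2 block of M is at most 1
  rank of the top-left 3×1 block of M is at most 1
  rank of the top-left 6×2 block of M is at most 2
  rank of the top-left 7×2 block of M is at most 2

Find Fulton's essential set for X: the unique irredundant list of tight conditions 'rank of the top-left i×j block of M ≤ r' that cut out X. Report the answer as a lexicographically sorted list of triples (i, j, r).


Reconstructing r_w from the 17 given conditions:

  row 1: 0 0 0 1 1 1 1
  row 2: 1 1 1 2 2 2 2
  row 3: 1 1 2 3 3 3 3
  row 4: 1 1 2 3 4 4 4
  row 5: 1 2 3 4 5 5 5
  row 6: 1 2 3 4 5 5 6
  row 7: 1 2 3 4 5 6 7

the unique w with this rank table is (4, 1, 3, 5, 2, 7, 6).

D(w) has 6 cells with 3 SE-corners; essential set:

[(1, 3, 0), (4, 2, 1), (6, 6, 5)]


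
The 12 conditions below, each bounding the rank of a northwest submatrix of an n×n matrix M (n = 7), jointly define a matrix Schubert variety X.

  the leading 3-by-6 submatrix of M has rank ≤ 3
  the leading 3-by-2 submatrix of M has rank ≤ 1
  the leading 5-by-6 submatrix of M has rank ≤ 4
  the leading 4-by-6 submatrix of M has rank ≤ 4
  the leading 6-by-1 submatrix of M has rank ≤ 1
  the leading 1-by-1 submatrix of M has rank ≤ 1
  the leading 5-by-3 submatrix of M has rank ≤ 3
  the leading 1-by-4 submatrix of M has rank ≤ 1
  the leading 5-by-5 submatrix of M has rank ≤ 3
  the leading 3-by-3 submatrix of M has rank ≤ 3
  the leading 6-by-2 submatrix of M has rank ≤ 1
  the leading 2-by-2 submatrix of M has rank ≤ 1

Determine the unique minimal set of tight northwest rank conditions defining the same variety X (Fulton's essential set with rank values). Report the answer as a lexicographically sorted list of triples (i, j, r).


Rank table r_w(7×7) implied by the 12 constraints:

  R[1]: 1, 1, 1, 1, 1, 1, 1
  R[2]: 1, 1, 2, 2, 2, 2, 2
  R[3]: 1, 1, 2, 3, 3, 3, 3
  R[4]: 1, 1, 2, 3, 3, 4, 4
  R[5]: 1, 1, 2, 3, 3, 4, 5
  R[6]: 1, 1, 2, 3, 4, 5, 6
  R[7]: 1, 2, 3, 4, 5, 6, 7

the unique w with this rank table is (1, 3, 4, 6, 7, 5, 2).

Fulton essential set (2 of the 7 Rothe cells):

[(5, 5, 3), (6, 2, 1)]


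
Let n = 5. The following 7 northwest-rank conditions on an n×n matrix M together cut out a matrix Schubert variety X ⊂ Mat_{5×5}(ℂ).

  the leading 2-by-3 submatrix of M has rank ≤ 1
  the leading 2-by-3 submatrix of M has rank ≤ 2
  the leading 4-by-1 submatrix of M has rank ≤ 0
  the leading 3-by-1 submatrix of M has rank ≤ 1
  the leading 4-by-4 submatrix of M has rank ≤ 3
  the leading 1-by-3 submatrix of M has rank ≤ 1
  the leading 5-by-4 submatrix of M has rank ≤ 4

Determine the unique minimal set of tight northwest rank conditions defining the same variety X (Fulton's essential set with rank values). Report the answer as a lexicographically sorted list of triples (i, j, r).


The tightest implied rank at each (i,j), from the 7 conditions:

  0  1  1  1  1
  0  1  1  2  2
  0  1  2  3  3
  0  1  2  3  4
  1  2  3  4  5

the unique w with this rank table is (2, 4, 3, 5, 1).

Fulton essential set (2 of the 5 Rothe cells):

[(2, 3, 1), (4, 1, 0)]


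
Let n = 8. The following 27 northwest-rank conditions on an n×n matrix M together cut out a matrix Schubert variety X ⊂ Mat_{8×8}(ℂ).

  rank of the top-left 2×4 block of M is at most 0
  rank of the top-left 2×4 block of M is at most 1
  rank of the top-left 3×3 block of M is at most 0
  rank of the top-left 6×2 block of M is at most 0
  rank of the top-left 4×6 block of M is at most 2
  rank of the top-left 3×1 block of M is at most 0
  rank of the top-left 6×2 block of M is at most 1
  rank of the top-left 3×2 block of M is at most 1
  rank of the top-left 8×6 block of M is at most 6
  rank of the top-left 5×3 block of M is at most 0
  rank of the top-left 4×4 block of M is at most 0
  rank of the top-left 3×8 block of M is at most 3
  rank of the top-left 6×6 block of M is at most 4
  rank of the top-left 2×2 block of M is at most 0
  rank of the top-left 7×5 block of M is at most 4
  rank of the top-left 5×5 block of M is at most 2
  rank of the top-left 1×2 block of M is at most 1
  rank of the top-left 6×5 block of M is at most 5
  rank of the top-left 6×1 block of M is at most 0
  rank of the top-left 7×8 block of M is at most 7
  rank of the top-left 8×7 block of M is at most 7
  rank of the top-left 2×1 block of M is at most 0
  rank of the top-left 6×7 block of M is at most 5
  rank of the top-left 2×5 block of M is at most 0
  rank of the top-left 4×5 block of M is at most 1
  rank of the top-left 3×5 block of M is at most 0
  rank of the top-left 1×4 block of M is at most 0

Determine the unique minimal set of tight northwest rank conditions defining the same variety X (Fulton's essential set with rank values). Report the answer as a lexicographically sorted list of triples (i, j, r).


Computing R[i][j] = min implied NW-rank bound (n=8, 27 conditions):

  row 1: 0 0 0 0 0 1 1 1
  row 2: 0 0 0 0 0 1 2 2
  row 3: 0 0 0 0 0 1 2 3
  row 4: 0 0 0 0 1 2 3 4
  row 5: 0 0 0 1 2 3 4 5
  row 6: 0 0 1 2 3 4 5 6
  row 7: 1 1 2 3 4 5 6 7
  row 8: 1 2 3 4 5 6 7 8

giving w = (6, 7, 8, 5, 4, 3, 1, 2) via Δ²R.

ℓ(w)=24; the 4 essential cells (i,j,r):

[(3, 5, 0), (4, 4, 0), (5, 3, 0), (6, 2, 0)]


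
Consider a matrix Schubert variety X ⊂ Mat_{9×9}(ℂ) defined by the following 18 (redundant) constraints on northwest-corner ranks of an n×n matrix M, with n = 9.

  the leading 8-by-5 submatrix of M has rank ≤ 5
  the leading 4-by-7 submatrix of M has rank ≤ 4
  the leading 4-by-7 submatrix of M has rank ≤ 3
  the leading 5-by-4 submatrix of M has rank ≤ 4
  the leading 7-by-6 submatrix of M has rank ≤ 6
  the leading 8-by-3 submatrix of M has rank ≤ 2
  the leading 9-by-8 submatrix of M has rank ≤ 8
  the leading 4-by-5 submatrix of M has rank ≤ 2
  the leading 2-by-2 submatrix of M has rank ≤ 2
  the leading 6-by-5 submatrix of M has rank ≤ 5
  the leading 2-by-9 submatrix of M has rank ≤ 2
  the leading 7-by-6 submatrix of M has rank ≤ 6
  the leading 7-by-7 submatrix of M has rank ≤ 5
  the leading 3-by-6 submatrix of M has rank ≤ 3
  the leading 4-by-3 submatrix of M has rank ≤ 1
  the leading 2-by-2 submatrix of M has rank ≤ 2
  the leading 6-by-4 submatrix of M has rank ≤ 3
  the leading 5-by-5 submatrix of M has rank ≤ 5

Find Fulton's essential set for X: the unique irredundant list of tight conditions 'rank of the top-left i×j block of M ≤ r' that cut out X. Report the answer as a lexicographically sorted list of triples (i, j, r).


Rank table r_w(9×9) implied by the 18 constraints:

  row 1: 1, 1, 1, 1, 1, 1, 1, 1, 1
  row 2: 1, 1, 1, 2, 2, 2, 2, 2, 2
  row 3: 1, 1, 1, 2, 2, 3, 3, 3, 3
  row 4: 1, 1, 1, 2, 2, 3, 3, 4, 4
  row 5: 1, 2, 2, 3, 3, 4, 4, 5, 5
  row 6: 1, 2, 2, 3, 4, 5, 5, 6, 6
  row 7: 1, 2, 2, 3, 4, 5, 5, 6, 7
  row 8: 1, 2, 2, 3, 4, 5, 6, 7, 8
  row 9: 1, 2, 3, 4, 5, 6, 7, 8, 9

hence w(1..9) = (1, 4, 6, 8, 2, 5, 9, 7, 3).

Rothe diagram D(w) (13 cells), 5 SE-corners (essential conditions):

[(4, 3, 1), (4, 5, 2), (4, 7, 3), (7, 7, 5), (8, 3, 2)]


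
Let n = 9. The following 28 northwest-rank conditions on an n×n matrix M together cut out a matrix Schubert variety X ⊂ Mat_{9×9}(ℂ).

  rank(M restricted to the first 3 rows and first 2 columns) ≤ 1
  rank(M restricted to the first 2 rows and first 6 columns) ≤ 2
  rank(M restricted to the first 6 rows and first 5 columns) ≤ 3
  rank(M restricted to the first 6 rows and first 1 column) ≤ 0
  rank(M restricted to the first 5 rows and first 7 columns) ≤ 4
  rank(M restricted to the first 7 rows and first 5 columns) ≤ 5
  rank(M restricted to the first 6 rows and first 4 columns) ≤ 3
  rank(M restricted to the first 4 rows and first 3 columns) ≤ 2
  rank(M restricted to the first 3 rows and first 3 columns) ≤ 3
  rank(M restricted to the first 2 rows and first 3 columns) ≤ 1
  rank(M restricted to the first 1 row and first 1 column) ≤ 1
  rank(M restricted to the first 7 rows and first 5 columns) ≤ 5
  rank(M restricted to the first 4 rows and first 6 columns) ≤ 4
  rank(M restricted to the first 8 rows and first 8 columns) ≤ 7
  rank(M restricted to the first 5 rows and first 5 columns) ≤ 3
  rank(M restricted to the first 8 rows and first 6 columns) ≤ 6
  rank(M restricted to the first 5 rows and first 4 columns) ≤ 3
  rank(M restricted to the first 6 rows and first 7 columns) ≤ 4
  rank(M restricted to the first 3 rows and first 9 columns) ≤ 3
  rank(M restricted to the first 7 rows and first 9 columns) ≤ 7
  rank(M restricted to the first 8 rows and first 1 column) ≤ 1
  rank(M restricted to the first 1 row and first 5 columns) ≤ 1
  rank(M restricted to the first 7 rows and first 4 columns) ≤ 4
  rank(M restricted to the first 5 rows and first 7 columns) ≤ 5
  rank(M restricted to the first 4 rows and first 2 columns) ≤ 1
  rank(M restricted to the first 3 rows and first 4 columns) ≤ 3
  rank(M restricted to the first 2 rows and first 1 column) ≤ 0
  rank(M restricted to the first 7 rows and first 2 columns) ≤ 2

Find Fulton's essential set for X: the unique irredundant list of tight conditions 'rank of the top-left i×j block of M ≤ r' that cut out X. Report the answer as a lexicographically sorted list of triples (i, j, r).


Recovering R(i,j) via the rank-extension bound from the 28 conditions:

  R[1]: 0 1 1 1 1 1 1 1 1
  R[2]: 0 1 1 2 2 2 2 2 2
  R[3]: 0 1 2 3 3 3 3 3 3
  R[4]: 0 1 2 3 3 4 4 4 4
  R[5]: 0 1 2 3 3 4 4 5 5
  R[6]: 0 1 2 3 3 4 4 5 6
  R[7]: 1 2 3 4 4 5 5 6 7
  R[8]: 1 2 3 4 5 6 6 7 8
  R[9]: 1 2 3 4 5 6 7 8 9

giving w = (2, 4, 3, 6, 8, 9, 1, 5, 7) via Δ²R.

D(w) has 12 cells with 4 SE-corners; essential set:

[(2, 3, 1), (6, 1, 0), (6, 5, 3), (6, 7, 4)]


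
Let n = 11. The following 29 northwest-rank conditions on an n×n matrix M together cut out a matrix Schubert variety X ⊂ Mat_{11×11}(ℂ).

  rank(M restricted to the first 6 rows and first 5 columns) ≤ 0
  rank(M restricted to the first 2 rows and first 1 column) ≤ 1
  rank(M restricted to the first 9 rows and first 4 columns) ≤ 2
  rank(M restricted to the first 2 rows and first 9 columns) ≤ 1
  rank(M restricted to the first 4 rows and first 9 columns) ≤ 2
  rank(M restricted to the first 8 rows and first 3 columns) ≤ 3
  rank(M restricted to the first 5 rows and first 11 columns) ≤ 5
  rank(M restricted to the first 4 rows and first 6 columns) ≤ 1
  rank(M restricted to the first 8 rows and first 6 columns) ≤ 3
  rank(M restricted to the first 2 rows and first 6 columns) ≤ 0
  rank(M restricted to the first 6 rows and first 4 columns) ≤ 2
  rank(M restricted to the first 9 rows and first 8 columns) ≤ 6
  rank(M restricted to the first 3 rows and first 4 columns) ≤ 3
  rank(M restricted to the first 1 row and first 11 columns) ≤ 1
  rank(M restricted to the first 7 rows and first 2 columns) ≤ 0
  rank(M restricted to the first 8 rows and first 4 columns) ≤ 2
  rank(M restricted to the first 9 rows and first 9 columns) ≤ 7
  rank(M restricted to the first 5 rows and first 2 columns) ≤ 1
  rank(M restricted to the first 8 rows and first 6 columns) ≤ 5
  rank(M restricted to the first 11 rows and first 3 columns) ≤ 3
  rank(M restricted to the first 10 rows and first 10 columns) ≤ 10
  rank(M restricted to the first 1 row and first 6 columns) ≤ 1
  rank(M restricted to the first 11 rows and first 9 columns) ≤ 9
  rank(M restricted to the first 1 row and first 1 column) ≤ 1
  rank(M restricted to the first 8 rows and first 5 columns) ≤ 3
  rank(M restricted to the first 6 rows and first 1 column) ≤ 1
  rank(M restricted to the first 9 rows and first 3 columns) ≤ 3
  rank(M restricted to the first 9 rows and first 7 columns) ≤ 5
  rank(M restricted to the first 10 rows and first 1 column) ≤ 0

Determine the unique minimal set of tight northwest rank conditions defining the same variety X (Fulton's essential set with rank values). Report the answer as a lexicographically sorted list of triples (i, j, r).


Rank table r_w(11×11) implied by the 29 constraints:

  row 1: 0 | 0 | 0 | 0 | 0 | 0 | 1 | 1 | 1 | 1 | 1
  row 2: 0 | 0 | 0 | 0 | 0 | 0 | 1 | 1 | 1 | 2 | 2
  row 3: 0 | 0 | 0 | 0 | 0 | 1 | 2 | 2 | 2 | 3 | 3
  row 4: 0 | 0 | 0 | 0 | 0 | 1 | 2 | 2 | 2 | 3 | 4
  row 5: 0 | 0 | 0 | 0 | 0 | 1 | 2 | 3 | 3 | 4 | 5
  row 6: 0 | 0 | 0 | 0 | 0 | 1 | 2 | 3 | 4 | 5 | 6
  row 7: 0 | 0 | 1 | 1 | 1 | 2 | 3 | 4 | 5 | 6 | 7
  row 8: 0 | 1 | 2 | 2 | 2 | 3 | 4 | 5 | 6 | 7 | 8
  row 9: 0 | 1 | 2 | 2 | 3 | 4 | 5 | 6 | 7 | 8 | 9
  row 10: 0 | 1 | 2 | 3 | 4 | 5 | 6 | 7 | 8 | 9 | 10
  row 11: 1 | 2 | 3 | 4 | 5 | 6 | 7 | 8 | 9 | 10 | 11

reading off 1-entries of Δ²R: w = (7, 10, 6, 11, 8, 9, 3, 2, 5, 4, 1).

7 SE-corners of the 42-cell Rothe diagram give Ess(w):

[(2, 6, 0), (2, 9, 1), (4, 9, 2), (6, 5, 0), (7, 2, 0), (9, 4, 2), (10, 1, 0)]


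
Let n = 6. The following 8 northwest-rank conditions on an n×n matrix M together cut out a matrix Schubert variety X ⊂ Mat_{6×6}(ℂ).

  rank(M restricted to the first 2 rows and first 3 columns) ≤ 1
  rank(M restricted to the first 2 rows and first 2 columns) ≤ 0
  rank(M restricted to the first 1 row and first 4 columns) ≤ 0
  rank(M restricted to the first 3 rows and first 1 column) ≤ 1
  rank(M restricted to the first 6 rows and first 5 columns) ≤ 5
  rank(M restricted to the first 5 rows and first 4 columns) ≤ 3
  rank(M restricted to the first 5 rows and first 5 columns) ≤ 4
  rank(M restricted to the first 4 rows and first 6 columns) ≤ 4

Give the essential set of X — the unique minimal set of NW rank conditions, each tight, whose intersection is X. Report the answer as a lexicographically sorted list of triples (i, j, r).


Propagating the 8 rank bounds to every northwest block:

  i=1: 0, 0, 0, 0, 1, 1
  i=2: 0, 0, 1, 1, 2, 2
  i=3: 1, 1, 2, 2, 3, 3
  i=4: 1, 2, 3, 3, 4, 4
  i=5: 1, 2, 3, 3, 4, 5
  i=6: 1, 2, 3, 4, 5, 6

giving w = (5, 3, 1, 2, 6, 4) via Δ²R.

ℓ(w)=7; the 3 essential cells (i,j,r):

[(1, 4, 0), (2, 2, 0), (5, 4, 3)]
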